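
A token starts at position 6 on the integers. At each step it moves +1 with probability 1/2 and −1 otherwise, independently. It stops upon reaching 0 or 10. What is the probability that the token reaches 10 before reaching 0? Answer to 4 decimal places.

With a fair step, P(i) = ½P(i−1) + ½P(i+1) with P(0)=0, P(10)=1 has the linear solution P(i) = i/10.
P(6) = 6/10 = 3/5 ≈ 0.6000.

0.6000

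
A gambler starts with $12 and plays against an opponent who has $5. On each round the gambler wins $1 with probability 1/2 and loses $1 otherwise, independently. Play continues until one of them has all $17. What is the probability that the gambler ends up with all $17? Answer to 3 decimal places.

With a fair step, P(i) = ½P(i−1) + ½P(i+1) with P(0)=0, P(17)=1 has the linear solution P(i) = i/17.
P(12) = 12/17 ≈ 0.706.

0.706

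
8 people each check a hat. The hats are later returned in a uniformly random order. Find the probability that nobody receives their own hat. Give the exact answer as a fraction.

2119/5760

This is the derangement probability: permutations of 8 with no fixed point.
D(8) = 8! · (1 − 1/1! + 1/2! − ··· + (−1)^8/8!) = 14833.
P = 14833/40320 = 2119/5760.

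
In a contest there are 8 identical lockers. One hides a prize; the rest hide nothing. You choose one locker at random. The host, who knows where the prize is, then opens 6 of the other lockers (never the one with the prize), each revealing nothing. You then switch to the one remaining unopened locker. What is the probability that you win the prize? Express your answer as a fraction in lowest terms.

Your original locker holds the prize with probability 1/8, so the other 7 collectively hold it with probability 7/8.
The host can always find 6 empty lockers to open, so the reveals don't change that 7/8; it is now spread over the 1 remaining unopened locker.
P(win by switching) = (7/8) · (1/1) = 7/8.

7/8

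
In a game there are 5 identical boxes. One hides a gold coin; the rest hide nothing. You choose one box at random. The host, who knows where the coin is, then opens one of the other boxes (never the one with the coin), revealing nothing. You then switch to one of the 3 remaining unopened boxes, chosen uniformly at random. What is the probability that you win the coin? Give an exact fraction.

Your original box holds the coin with probability 1/5, so the other 4 collectively hold it with probability 4/5.
The host can always find an empty box to open, so this doesn't change that 4/5; it is now spread over the 3 remaining unopened boxes.
P(win by switching) = (4/5) · (1/3) = 4/15.

4/15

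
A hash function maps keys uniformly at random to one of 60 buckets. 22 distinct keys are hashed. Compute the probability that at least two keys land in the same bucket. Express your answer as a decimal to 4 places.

It's easier to compute the probability that all 22 are distinct.
P(all distinct) = 60/60 · 59/60 · ··· · 39/60 ≈ 0.0121.
So the probability of at least one match is 1 − 0.0121 = 0.9879.

0.9879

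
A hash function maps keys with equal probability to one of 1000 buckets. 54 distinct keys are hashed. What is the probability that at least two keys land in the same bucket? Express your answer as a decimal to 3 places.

0.767

It's easier to compute the probability that all 54 are distinct.
P(all distinct) = 1000/1000 · 999/1000 · ··· · 947/1000 ≈ 0.233.
So the probability of at least one match is 1 − 0.233 = 0.767.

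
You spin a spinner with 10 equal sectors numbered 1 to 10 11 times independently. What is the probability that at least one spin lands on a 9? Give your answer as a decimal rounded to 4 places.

0.6862

P(no spin lands on a 9) = (9/10)^11 ≈ 0.3138.
P(at least one) = 1 − 0.3138 = 0.6862.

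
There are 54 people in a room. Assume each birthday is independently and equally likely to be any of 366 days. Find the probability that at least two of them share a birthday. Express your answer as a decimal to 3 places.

0.984

It's easier to compute the probability that all 54 are distinct.
P(all distinct) = 366/366 · 365/366 · ··· · 313/366 ≈ 0.016.
So the probability of at least one match is 1 − 0.016 = 0.984.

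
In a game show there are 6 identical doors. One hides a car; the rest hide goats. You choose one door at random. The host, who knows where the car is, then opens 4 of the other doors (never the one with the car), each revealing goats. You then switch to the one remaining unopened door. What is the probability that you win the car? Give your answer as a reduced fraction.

Your original door holds the car with probability 1/6, so the other 5 collectively hold it with probability 5/6.
The host can always find 4 empty doors to open, so the reveals don't change that 5/6; it is now spread over the 1 remaining unopened door.
P(win by switching) = (5/6) · (1/1) = 5/6.

5/6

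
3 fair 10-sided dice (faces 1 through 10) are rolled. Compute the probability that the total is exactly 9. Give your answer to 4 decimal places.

0.0280

There are 10^3 = 1000 equally likely outcomes.
The number of ordered 3-tuples from {1,…,10} summing to 9 is 28.
P(sum = 9) = 28/1000 = 7/250 ≈ 0.0280.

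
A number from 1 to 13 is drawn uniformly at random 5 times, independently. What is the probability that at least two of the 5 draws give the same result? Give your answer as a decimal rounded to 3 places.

0.584

P(all 5 different) = 13/13 · 12/13 · ··· · 9/13 ≈ 0.416.
P(at least two equal) = 1 − 0.416 = 0.584.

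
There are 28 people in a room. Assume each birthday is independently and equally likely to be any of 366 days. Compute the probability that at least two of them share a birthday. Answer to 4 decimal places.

0.6534

It's easier to compute the probability that all 28 are distinct.
P(all distinct) = 366/366 · 365/366 · ··· · 339/366 ≈ 0.3466.
So the probability of at least one match is 1 − 0.3466 = 0.6534.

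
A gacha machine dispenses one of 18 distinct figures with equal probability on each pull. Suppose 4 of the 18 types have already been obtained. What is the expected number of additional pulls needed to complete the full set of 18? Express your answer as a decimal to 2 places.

58.53

Starting from 4 distinct types, each trial gives a new one with probability (18−i)/18 when i types are held, so the wait for the next new type is 18/(18−i).
E = 18/14 + 18/13 + 18/12 + 18/11 + 18/10 + 18/9 + 18/8 + 18/7 + 18/6 + 18/5 + 18/4 + 18/3 + 18/2 + 18/1 = 1171733/20020 ≈ 58.53.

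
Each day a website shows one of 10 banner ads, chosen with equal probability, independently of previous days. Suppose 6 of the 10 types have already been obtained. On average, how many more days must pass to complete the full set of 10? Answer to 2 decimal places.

20.83

Starting from 6 distinct types, each trial gives a new one with probability (10−i)/10 when i types are held, so the wait for the next new type is 10/(10−i).
E = 10/4 + 10/3 + 10/2 + 10/1 = 125/6 ≈ 20.83.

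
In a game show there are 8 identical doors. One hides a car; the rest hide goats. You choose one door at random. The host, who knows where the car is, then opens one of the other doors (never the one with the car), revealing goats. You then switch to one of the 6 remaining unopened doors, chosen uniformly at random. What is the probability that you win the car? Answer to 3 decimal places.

0.146

Your original door holds the car with probability 1/8, so the other 7 collectively hold it with probability 7/8.
The host can always find an empty door to open, so this doesn't change that 7/8; it is now spread over the 6 remaining unopened doors.
P(win by switching) = (7/8) · (1/6) = 7/48 ≈ 0.146.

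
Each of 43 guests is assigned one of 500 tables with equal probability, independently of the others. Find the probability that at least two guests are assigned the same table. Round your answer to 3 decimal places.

It's easier to compute the probability that all 43 are distinct.
P(all distinct) = 500/500 · 499/500 · ··· · 458/500 ≈ 0.156.
So the probability of at least one match is 1 − 0.156 = 0.844.

0.844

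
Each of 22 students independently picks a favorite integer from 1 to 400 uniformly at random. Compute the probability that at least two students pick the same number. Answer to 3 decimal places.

0.445

It's easier to compute the probability that all 22 are distinct.
P(all distinct) = 400/400 · 399/400 · ··· · 379/400 ≈ 0.555.
So the probability of at least one match is 1 − 0.555 = 0.445.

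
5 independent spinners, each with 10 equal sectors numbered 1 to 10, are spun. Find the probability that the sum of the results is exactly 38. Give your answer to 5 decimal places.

There are 10^5 = 100000 equally likely outcomes.
The number of ordered 5-tuples from {1,…,10} summing to 38 is 1745.
P(sum = 38) = 1745/100000 = 349/20000 ≈ 0.01745.

0.01745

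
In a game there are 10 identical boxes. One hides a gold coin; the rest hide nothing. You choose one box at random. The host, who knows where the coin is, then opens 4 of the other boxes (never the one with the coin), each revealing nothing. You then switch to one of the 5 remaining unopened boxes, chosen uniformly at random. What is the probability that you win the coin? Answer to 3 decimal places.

0.180

Your original box holds the coin with probability 1/10, so the other 9 collectively hold it with probability 9/10.
The host can always find 4 empty boxes to open, so the reveals don't change that 9/10; it is now spread over the 5 remaining unopened boxes.
P(win by switching) = (9/10) · (1/5) = 9/50 ≈ 0.180.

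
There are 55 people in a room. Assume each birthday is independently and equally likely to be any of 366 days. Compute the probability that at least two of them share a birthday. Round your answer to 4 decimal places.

0.9861

It's easier to compute the probability that all 55 are distinct.
P(all distinct) = 366/366 · 365/366 · ··· · 312/366 ≈ 0.0139.
So the probability of at least one match is 1 − 0.0139 = 0.9861.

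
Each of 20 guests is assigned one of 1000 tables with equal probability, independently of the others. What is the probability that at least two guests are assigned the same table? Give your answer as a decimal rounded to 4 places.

0.1741

It's easier to compute the probability that all 20 are distinct.
P(all distinct) = 1000/1000 · 999/1000 · ··· · 981/1000 ≈ 0.8259.
So the probability of at least one match is 1 − 0.8259 = 0.1741.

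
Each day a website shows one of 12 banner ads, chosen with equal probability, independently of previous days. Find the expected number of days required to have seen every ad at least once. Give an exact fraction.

86021/2310

After i distinct types are collected, each trial gives a new one with probability (12−i)/12, so the expected wait for the next new type is 12/(12−i).
E = 12/12 + 12/11 + 12/10 + 12/9 + 12/8 + 12/7 + 12/6 + 12/5 + 12/4 + 12/3 + 12/2 + 12/1 = 86021/2310.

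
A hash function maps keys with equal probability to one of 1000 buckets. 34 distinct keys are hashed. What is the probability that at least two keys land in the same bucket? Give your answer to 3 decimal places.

It's easier to compute the probability that all 34 are distinct.
P(all distinct) = 1000/1000 · 999/1000 · ··· · 967/1000 ≈ 0.567.
So the probability of at least one match is 1 − 0.567 = 0.433.

0.433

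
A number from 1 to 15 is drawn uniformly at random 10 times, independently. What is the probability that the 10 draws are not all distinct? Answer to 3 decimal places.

0.981

P(all 10 different) = 15/15 · 14/15 · ··· · 6/15 ≈ 0.019.
P(at least two equal) = 1 − 0.019 = 0.981.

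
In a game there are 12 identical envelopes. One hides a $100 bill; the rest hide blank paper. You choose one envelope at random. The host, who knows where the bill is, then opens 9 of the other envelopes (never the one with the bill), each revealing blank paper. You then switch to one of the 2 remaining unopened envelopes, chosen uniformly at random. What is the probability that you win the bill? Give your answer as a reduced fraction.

Your original envelope holds the bill with probability 1/12, so the other 11 collectively hold it with probability 11/12.
The host can always find 9 empty envelopes to open, so the reveals don't change that 11/12; it is now spread over the 2 remaining unopened envelopes.
P(win by switching) = (11/12) · (1/2) = 11/24.

11/24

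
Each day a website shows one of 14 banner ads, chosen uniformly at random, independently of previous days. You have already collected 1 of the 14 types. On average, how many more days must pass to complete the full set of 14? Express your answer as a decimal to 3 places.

Starting from 1 distinct type, each trial gives a new one with probability (14−i)/14 when i types are held, so the wait for the next new type is 14/(14−i).
E = 14/13 + 14/12 + 14/11 + 14/10 + 14/9 + 14/8 + 14/7 + 14/6 + 14/5 + 14/4 + 14/3 + 14/2 + 14/1 = 1145993/25740 ≈ 44.522.

44.522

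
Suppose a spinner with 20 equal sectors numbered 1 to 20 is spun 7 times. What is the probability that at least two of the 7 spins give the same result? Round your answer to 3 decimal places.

0.695

P(all 7 different) = 20/20 · 19/20 · ··· · 14/20 ≈ 0.305.
P(at least two equal) = 1 − 0.305 = 0.695.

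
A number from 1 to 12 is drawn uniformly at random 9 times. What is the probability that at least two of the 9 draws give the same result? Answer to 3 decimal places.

P(all 9 different) = 12/12 · 11/12 · ··· · 4/12 ≈ 0.015.
P(at least two equal) = 1 − 0.015 = 0.985.

0.985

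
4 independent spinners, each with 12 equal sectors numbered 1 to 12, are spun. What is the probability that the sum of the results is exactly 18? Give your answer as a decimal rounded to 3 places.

There are 12^4 = 20736 equally likely outcomes.
The number of ordered 4-tuples from {1,…,12} summing to 18 is 640.
P(sum = 18) = 640/20736 = 5/162 ≈ 0.031.

0.031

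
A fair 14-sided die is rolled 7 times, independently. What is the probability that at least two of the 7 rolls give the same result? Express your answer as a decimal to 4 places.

P(all 7 different) = 14/14 · 13/14 · ··· · 8/14 ≈ 0.1641.
P(at least two equal) = 1 − 0.1641 = 0.8359.

0.8359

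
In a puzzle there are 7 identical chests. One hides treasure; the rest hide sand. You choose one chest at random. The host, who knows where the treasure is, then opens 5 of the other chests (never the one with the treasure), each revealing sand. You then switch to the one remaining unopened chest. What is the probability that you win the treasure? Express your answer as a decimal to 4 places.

0.8571

Your original chest holds the treasure with probability 1/7, so the other 6 collectively hold it with probability 6/7.
The host can always find 5 empty chests to open, so the reveals don't change that 6/7; it is now spread over the 1 remaining unopened chest.
P(win by switching) = (6/7) · (1/1) = 6/7 ≈ 0.8571.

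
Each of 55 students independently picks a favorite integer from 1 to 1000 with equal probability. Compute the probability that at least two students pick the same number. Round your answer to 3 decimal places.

0.780

It's easier to compute the probability that all 55 are distinct.
P(all distinct) = 1000/1000 · 999/1000 · ··· · 946/1000 ≈ 0.220.
So the probability of at least one match is 1 − 0.220 = 0.780.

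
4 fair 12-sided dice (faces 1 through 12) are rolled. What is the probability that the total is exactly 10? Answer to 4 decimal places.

0.0041

There are 12^4 = 20736 equally likely outcomes.
The number of ordered 4-tuples from {1,…,12} summing to 10 is 84.
P(sum = 10) = 84/20736 = 7/1728 ≈ 0.0041.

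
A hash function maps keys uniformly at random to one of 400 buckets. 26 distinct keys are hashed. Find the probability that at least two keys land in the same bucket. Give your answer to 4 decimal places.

0.5641

It's easier to compute the probability that all 26 are distinct.
P(all distinct) = 400/400 · 399/400 · ··· · 375/400 ≈ 0.4359.
So the probability of at least one match is 1 − 0.4359 = 0.5641.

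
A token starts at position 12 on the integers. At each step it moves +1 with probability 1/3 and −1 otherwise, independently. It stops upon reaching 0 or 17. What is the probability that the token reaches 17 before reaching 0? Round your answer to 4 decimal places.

0.0312

Let r = q/p = (2/3)/(1/3) = 2. The recurrence P(i) = p·P(i+1) + q·P(i−1) with P(0)=0, P(17)=1 gives P(i) = (1 − r^i)/(1 − r^17).
P(12) = (1 − (2)^12) / (1 − (2)^17) = 4095/131071 ≈ 0.0312.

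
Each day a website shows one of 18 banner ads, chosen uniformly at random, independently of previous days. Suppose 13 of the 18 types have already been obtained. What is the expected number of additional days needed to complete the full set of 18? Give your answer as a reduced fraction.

411/10

Starting from 13 distinct types, each trial gives a new one with probability (18−i)/18 when i types are held, so the wait for the next new type is 18/(18−i).
E = 18/5 + 18/4 + 18/3 + 18/2 + 18/1 = 411/10.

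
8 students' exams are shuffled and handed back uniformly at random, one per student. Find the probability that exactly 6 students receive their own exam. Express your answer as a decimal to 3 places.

0.001

Choose which 6 of the 8 are fixed: C(8,6) = 28 ways.
The remaining 2 must have no fixed point: D(2) = 1.
P = 28·1/40320 = 1/1440 ≈ 0.001.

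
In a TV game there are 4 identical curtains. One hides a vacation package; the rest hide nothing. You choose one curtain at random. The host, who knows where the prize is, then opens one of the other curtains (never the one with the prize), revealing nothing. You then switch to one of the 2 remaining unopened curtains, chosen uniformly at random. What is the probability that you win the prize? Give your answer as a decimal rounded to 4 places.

Your original curtain holds the prize with probability 1/4, so the other 3 collectively hold it with probability 3/4.
The host can always find an empty curtain to open, so this doesn't change that 3/4; it is now spread over the 2 remaining unopened curtains.
P(win by switching) = (3/4) · (1/2) = 3/8 ≈ 0.3750.

0.3750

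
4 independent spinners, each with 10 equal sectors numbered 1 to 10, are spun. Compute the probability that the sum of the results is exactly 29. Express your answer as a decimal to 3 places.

There are 10^4 = 10000 equally likely outcomes.
The number of ordered 4-tuples from {1,…,10} summing to 29 is 348.
P(sum = 29) = 348/10000 = 87/2500 ≈ 0.035.

0.035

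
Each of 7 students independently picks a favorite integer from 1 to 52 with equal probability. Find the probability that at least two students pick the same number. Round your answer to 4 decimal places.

0.3441

It's easier to compute the probability that all 7 are distinct.
P(all distinct) = 52/52 · 51/52 · ··· · 46/52 ≈ 0.6559.
So the probability of at least one match is 1 − 0.6559 = 0.3441.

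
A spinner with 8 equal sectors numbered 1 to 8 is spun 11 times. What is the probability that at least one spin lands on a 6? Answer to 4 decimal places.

P(no spin lands on a 6) = (7/8)^11 ≈ 0.2302.
P(at least one) = 1 − 0.2302 = 0.7698.

0.7698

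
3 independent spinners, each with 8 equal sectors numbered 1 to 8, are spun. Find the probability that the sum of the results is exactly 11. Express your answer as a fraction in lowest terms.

21/256

There are 8^3 = 512 equally likely outcomes.
The number of ordered 3-tuples from {1,…,8} summing to 11 is 42.
P(sum = 11) = 42/512 = 21/256.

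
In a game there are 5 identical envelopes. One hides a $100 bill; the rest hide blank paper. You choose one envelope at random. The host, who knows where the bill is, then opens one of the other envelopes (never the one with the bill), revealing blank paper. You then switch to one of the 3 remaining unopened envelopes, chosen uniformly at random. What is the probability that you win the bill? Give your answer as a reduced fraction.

Your original envelope holds the bill with probability 1/5, so the other 4 collectively hold it with probability 4/5.
The host can always find an empty envelope to open, so this doesn't change that 4/5; it is now spread over the 3 remaining unopened envelopes.
P(win by switching) = (4/5) · (1/3) = 4/15.

4/15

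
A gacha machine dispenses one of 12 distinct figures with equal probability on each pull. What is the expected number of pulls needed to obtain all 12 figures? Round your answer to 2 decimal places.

37.24

After i distinct types are collected, each trial gives a new one with probability (12−i)/12, so the expected wait for the next new type is 12/(12−i).
E = 12/12 + 12/11 + 12/10 + 12/9 + 12/8 + 12/7 + 12/6 + 12/5 + 12/4 + 12/3 + 12/2 + 12/1 = 86021/2310 ≈ 37.24.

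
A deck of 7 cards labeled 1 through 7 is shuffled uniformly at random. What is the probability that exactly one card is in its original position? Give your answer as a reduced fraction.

53/144

Choose which one is fixed: C(7,1) = 7 ways.
The remaining 6 must have no fixed point: D(6) = 265.
P = 7·265/5040 = 53/144.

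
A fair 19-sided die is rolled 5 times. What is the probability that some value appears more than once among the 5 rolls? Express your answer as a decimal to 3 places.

0.436

P(all 5 different) = 19/19 · 18/19 · ··· · 15/19 ≈ 0.564.
P(at least two equal) = 1 − 0.564 = 0.436.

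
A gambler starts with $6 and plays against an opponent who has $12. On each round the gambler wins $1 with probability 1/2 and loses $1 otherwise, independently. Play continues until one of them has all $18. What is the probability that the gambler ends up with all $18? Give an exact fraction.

With a fair step, P(i) = ½P(i−1) + ½P(i+1) with P(0)=0, P(18)=1 has the linear solution P(i) = i/18.
P(6) = 6/18 = 1/3.

1/3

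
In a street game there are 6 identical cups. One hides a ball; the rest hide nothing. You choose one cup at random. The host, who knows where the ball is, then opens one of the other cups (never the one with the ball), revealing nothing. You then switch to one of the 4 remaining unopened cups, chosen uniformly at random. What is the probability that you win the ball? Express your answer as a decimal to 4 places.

Your original cup holds the ball with probability 1/6, so the other 5 collectively hold it with probability 5/6.
The host can always find an empty cup to open, so this doesn't change that 5/6; it is now spread over the 4 remaining unopened cups.
P(win by switching) = (5/6) · (1/4) = 5/24 ≈ 0.2083.

0.2083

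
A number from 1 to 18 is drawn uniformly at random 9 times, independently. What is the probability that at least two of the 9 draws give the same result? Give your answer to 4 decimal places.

0.9111

P(all 9 different) = 18/18 · 17/18 · ··· · 10/18 ≈ 0.0889.
P(at least two equal) = 1 − 0.0889 = 0.9111.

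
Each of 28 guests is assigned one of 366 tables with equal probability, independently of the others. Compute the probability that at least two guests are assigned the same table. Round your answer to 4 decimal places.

0.6534

It's easier to compute the probability that all 28 are distinct.
P(all distinct) = 366/366 · 365/366 · ··· · 339/366 ≈ 0.3466.
So the probability of at least one match is 1 − 0.3466 = 0.6534.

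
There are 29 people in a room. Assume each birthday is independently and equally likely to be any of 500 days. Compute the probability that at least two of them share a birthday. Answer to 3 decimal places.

It's easier to compute the probability that all 29 are distinct.
P(all distinct) = 500/500 · 499/500 · ··· · 472/500 ≈ 0.437.
So the probability of at least one match is 1 − 0.437 = 0.563.

0.563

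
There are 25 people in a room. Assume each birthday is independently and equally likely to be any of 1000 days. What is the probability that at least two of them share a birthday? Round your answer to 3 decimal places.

It's easier to compute the probability that all 25 are distinct.
P(all distinct) = 1000/1000 · 999/1000 · ··· · 976/1000 ≈ 0.739.
So the probability of at least one match is 1 − 0.739 = 0.261.

0.261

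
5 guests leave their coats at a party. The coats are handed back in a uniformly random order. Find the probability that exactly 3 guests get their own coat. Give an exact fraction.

Choose which 3 of the 5 are fixed: C(5,3) = 10 ways.
The remaining 2 must have no fixed point: D(2) = 1.
P = 10·1/120 = 1/12.

1/12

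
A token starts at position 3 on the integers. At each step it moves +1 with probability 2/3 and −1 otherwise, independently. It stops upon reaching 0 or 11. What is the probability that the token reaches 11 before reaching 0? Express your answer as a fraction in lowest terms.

Let r = q/p = (1/3)/(2/3) = 1/2. The recurrence P(i) = p·P(i+1) + q·P(i−1) with P(0)=0, P(11)=1 gives P(i) = (1 − r^i)/(1 − r^11).
P(3) = (1 − (1/2)^3) / (1 − (1/2)^11) = 1792/2047.

1792/2047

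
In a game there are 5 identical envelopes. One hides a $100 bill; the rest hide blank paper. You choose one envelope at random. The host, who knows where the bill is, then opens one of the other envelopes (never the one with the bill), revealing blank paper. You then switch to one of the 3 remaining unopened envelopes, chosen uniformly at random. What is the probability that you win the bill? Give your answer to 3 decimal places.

Your original envelope holds the bill with probability 1/5, so the other 4 collectively hold it with probability 4/5.
The host can always find an empty envelope to open, so this doesn't change that 4/5; it is now spread over the 3 remaining unopened envelopes.
P(win by switching) = (4/5) · (1/3) = 4/15 ≈ 0.267.

0.267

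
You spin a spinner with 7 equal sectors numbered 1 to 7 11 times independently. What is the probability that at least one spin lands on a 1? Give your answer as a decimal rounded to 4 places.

P(no spin lands on a 1) = (6/7)^11 ≈ 0.1835.
P(at least one) = 1 − 0.1835 = 0.8165.

0.8165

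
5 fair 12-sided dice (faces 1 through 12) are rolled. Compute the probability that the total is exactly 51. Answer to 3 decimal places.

0.003

There are 12^5 = 248832 equally likely outcomes.
The number of ordered 5-tuples from {1,…,12} summing to 51 is 715.
P(sum = 51) = 715/248832 ≈ 0.003.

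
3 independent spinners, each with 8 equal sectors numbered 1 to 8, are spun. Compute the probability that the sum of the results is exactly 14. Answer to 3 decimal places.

0.094

There are 8^3 = 512 equally likely outcomes.
The number of ordered 3-tuples from {1,…,8} summing to 14 is 48.
P(sum = 14) = 48/512 = 3/32 ≈ 0.094.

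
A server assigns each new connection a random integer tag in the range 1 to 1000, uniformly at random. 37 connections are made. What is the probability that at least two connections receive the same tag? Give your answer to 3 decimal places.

It's easier to compute the probability that all 37 are distinct.
P(all distinct) = 1000/1000 · 999/1000 · ··· · 964/1000 ≈ 0.510.
So the probability of at least one match is 1 − 0.510 = 0.490.

0.490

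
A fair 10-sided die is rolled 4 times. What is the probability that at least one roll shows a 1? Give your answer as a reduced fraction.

P(no roll shows a 1) = (9/10)^4 = 6561/10000.
P(at least one) = 1 − 6561/10000 = 3439/10000.

3439/10000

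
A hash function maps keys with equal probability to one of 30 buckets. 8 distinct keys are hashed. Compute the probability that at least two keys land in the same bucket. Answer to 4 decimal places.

It's easier to compute the probability that all 8 are distinct.
P(all distinct) = 30/30 · 29/30 · ··· · 23/30 ≈ 0.3597.
So the probability of at least one match is 1 − 0.3597 = 0.6403.

0.6403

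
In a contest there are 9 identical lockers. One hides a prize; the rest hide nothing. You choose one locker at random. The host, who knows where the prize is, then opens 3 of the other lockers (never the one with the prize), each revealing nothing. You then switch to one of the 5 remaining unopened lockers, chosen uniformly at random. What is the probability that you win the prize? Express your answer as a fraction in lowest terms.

Your original locker holds the prize with probability 1/9, so the other 8 collectively hold it with probability 8/9.
The host can always find 3 empty lockers to open, so the reveals don't change that 8/9; it is now spread over the 5 remaining unopened lockers.
P(win by switching) = (8/9) · (1/5) = 8/45.

8/45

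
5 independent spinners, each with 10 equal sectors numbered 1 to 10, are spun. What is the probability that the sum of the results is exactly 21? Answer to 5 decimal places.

There are 10^5 = 100000 equally likely outcomes.
The number of ordered 5-tuples from {1,…,10} summing to 21 is 3795.
P(sum = 21) = 3795/100000 = 759/20000 ≈ 0.03795.

0.03795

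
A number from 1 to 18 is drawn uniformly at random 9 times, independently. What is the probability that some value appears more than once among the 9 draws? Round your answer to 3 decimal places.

P(all 9 different) = 18/18 · 17/18 · ··· · 10/18 ≈ 0.089.
P(at least two equal) = 1 − 0.089 = 0.911.

0.911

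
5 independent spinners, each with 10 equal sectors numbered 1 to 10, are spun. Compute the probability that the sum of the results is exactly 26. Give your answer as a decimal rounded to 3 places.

0.059

There are 10^5 = 100000 equally likely outcomes.
The number of ordered 5-tuples from {1,…,10} summing to 26 is 5875.
P(sum = 26) = 5875/100000 = 47/800 ≈ 0.059.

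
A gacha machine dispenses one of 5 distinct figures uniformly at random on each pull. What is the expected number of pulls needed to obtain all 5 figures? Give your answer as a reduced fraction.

After i distinct types are collected, each trial gives a new one with probability (5−i)/5, so the expected wait for the next new type is 5/(5−i).
E = 5/5 + 5/4 + 5/3 + 5/2 + 5/1 = 137/12.

137/12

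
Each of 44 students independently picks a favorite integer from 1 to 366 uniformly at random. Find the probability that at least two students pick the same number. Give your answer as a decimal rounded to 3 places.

It's easier to compute the probability that all 44 are distinct.
P(all distinct) = 366/366 · 365/366 · ··· · 323/366 ≈ 0.068.
So the probability of at least one match is 1 − 0.068 = 0.932.

0.932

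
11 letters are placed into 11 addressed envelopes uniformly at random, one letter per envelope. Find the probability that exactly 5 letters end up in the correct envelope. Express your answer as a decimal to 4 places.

0.0031

Choose which 5 of the 11 are fixed: C(11,5) = 462 ways.
The remaining 6 must have no fixed point: D(6) = 265.
P = 462·265/39916800 = 53/17280 ≈ 0.0031.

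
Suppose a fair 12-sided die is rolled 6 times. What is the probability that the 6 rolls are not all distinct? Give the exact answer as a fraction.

1343/1728

P(all 6 different) = 12/12 · 11/12 · ··· · 7/12 = 385/1728.
P(at least two equal) = 1 − 385/1728 = 1343/1728.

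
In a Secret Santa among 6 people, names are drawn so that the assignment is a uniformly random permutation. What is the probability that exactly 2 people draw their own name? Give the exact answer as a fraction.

3/16

Choose which 2 of the 6 are fixed: C(6,2) = 15 ways.
The remaining 4 must have no fixed point: D(4) = 9.
P = 15·9/720 = 3/16.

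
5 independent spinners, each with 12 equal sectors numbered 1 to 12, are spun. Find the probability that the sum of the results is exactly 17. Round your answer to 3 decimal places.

0.007

There are 12^5 = 248832 equally likely outcomes.
The number of ordered 5-tuples from {1,…,12} summing to 17 is 1815.
P(sum = 17) = 1815/248832 = 605/82944 ≈ 0.007.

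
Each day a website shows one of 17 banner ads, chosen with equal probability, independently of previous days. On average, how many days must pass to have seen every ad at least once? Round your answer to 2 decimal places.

After i distinct types are collected, each trial gives a new one with probability (17−i)/17, so the expected wait for the next new type is 17/(17−i).
E = 17/17 + 17/16 + 17/15 + 17/14 + 17/13 + 17/12 + 17/11 + 17/10 + 17/9 + 17/8 + 17/7 + 17/6 + 17/5 + 17/4 + 17/3 + 17/2 + 17/1 = 42142223/720720 ≈ 58.47.

58.47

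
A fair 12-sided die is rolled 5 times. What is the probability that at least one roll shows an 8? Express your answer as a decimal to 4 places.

0.3528

P(no roll shows an 8) = (11/12)^5 ≈ 0.6472.
P(at least one) = 1 − 0.6472 = 0.3528.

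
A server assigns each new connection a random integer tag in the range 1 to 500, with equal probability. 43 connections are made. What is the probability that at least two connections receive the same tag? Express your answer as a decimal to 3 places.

0.844

It's easier to compute the probability that all 43 are distinct.
P(all distinct) = 500/500 · 499/500 · ··· · 458/500 ≈ 0.156.
So the probability of at least one match is 1 − 0.156 = 0.844.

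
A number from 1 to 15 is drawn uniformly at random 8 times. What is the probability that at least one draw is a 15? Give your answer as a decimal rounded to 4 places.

P(no draw is a 15) = (14/15)^8 ≈ 0.5758.
P(at least one) = 1 − 0.5758 = 0.4242.

0.4242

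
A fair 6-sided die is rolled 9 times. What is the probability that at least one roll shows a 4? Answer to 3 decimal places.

P(no roll shows a 4) = (5/6)^9 ≈ 0.194.
P(at least one) = 1 − 0.194 = 0.806.

0.806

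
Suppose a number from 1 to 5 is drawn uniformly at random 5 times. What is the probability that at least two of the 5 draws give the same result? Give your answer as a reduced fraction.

P(all 5 different) = 5/5 · 4/5 · ··· · 1/5 = 24/625.
P(at least two equal) = 1 − 24/625 = 601/625.

601/625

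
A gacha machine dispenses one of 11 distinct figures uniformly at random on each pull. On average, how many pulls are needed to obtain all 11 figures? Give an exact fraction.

83711/2520

After i distinct types are collected, each trial gives a new one with probability (11−i)/11, so the expected wait for the next new type is 11/(11−i).
E = 11/11 + 11/10 + 11/9 + 11/8 + 11/7 + 11/6 + 11/5 + 11/4 + 11/3 + 11/2 + 11/1 = 83711/2520.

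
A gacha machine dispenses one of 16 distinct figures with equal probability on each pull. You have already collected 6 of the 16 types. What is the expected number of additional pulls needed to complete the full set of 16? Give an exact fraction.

Starting from 6 distinct types, each trial gives a new one with probability (16−i)/16 when i types are held, so the wait for the next new type is 16/(16−i).
E = 16/10 + 16/9 + 16/8 + 16/7 + 16/6 + 16/5 + 16/4 + 16/3 + 16/2 + 16/1 = 14762/315.

14762/315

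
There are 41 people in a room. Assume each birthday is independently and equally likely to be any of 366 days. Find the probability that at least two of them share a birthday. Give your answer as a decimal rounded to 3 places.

It's easier to compute the probability that all 41 are distinct.
P(all distinct) = 366/366 · 365/366 · ··· · 326/366 ≈ 0.097.
So the probability of at least one match is 1 − 0.097 = 0.903.

0.903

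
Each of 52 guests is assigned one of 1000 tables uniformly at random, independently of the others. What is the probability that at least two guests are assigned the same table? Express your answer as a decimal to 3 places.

It's easier to compute the probability that all 52 are distinct.
P(all distinct) = 1000/1000 · 999/1000 · ··· · 949/1000 ≈ 0.259.
So the probability of at least one match is 1 − 0.259 = 0.741.

0.741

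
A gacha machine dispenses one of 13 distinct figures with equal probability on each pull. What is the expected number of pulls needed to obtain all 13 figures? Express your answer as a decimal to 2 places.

41.34

After i distinct types are collected, each trial gives a new one with probability (13−i)/13, so the expected wait for the next new type is 13/(13−i).
E = 13/13 + 13/12 + 13/11 + 13/10 + 13/9 + 13/8 + 13/7 + 13/6 + 13/5 + 13/4 + 13/3 + 13/2 + 13/1 = 1145993/27720 ≈ 41.34.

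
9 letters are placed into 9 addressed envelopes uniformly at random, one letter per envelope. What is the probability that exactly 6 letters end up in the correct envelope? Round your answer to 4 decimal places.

0.0005

Choose which 6 of the 9 are fixed: C(9,6) = 84 ways.
The remaining 3 must have no fixed point: D(3) = 2.
P = 84·2/362880 = 1/2160 ≈ 0.0005.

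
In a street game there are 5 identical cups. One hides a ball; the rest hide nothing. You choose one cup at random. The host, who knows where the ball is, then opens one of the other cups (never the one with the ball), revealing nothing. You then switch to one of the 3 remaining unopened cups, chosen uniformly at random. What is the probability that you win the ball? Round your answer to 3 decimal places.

Your original cup holds the ball with probability 1/5, so the other 4 collectively hold it with probability 4/5.
The host can always find an empty cup to open, so this doesn't change that 4/5; it is now spread over the 3 remaining unopened cups.
P(win by switching) = (4/5) · (1/3) = 4/15 ≈ 0.267.

0.267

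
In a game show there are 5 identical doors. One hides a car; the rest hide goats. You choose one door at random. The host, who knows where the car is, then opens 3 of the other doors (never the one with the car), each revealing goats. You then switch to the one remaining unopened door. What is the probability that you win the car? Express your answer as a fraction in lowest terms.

4/5

Your original door holds the car with probability 1/5, so the other 4 collectively hold it with probability 4/5.
The host can always find 3 empty doors to open, so the reveals don't change that 4/5; it is now spread over the 1 remaining unopened door.
P(win by switching) = (4/5) · (1/1) = 4/5.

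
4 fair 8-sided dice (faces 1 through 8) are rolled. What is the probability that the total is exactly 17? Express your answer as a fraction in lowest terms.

21/256

There are 8^4 = 4096 equally likely outcomes.
The number of ordered 4-tuples from {1,…,8} summing to 17 is 336.
P(sum = 17) = 336/4096 = 21/256.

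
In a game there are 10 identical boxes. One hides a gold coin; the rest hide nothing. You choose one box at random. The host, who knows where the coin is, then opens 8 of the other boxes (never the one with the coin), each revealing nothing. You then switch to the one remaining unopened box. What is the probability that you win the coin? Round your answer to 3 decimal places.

0.900

Your original box holds the coin with probability 1/10, so the other 9 collectively hold it with probability 9/10.
The host can always find 8 empty boxes to open, so the reveals don't change that 9/10; it is now spread over the 1 remaining unopened box.
P(win by switching) = (9/10) · (1/1) = 9/10 ≈ 0.900.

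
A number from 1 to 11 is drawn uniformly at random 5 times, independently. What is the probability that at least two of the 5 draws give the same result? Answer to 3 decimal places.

0.656

P(all 5 different) = 11/11 · 10/11 · ··· · 7/11 ≈ 0.344.
P(at least two equal) = 1 − 0.344 = 0.656.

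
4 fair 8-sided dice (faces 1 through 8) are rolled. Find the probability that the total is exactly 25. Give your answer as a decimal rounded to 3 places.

There are 8^4 = 4096 equally likely outcomes.
The number of ordered 4-tuples from {1,…,8} summing to 25 is 120.
P(sum = 25) = 120/4096 = 15/512 ≈ 0.029.

0.029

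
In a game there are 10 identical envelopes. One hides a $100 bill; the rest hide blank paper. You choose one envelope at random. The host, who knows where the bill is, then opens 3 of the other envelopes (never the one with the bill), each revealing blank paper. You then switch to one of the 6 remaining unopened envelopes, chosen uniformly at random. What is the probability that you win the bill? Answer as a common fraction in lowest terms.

Your original envelope holds the bill with probability 1/10, so the other 9 collectively hold it with probability 9/10.
The host can always find 3 empty envelopes to open, so the reveals don't change that 9/10; it is now spread over the 6 remaining unopened envelopes.
P(win by switching) = (9/10) · (1/6) = 3/20.

3/20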